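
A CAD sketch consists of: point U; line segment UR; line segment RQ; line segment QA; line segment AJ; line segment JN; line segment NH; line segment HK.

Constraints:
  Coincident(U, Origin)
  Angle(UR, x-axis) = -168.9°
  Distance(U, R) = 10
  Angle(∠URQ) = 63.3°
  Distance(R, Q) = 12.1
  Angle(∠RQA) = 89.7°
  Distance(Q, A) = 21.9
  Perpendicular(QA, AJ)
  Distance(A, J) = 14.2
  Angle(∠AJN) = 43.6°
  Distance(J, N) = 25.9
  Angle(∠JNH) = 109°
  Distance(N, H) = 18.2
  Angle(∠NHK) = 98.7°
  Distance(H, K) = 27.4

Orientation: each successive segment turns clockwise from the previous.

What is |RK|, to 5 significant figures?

45.218

U is at the origin; UR runs at -168.9° with length 10.0, so R = (-9.8129, -1.9252). ∠URQ = 63.3° gives RQ at 74.400° from the x-axis; with |RQ| = 12.1, Q = (-6.5590, 9.7290). ∠RQA = 89.7° gives QA at -15.900° from the x-axis; with |QA| = 21.9, A = (14.503, 3.7293). The perpendicularity gives AJ at right angles to QA, so AJ runs at -105.90°; with |AJ| = 14.2, J = (10.613, -9.9274). ∠AJN = 43.6° gives JN at 117.70° from the x-axis; with |JN| = 25.9, N = (-1.4265, 13.004). ∠JNH = 109.0° gives NH at 46.700° from the x-axis; with |NH| = 18.2, H = (11.055, 26.250). ∠NHK = 98.7° gives HK at -34.600° from the x-axis; with |HK| = 27.4, K = (33.609, 10.691). Then |RK| = |K − R| = 45.218.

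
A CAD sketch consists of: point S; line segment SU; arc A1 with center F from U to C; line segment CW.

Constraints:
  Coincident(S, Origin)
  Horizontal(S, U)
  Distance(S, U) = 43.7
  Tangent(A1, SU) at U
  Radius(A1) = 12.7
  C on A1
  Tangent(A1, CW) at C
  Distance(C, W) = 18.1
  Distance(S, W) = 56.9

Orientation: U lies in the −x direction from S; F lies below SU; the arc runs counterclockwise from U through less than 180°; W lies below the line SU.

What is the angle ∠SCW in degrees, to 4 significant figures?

77.96°

S is at the origin; S and U share the same y with |SU| = 43.7 and U on the −x side, so U = (-43.70, 0.000). Tangency of A1 to SU means the radius FU is perpendicular to SU, so F = U + (0, -12.7) = (-43.70, -12.70). Since FC ⟂ CW (tangency), |FW| = √(12.7² + 18.1²) = 22.11 regardless of where C sits on A1. So W lies on both circle(S, 56.9) and circle(F, 22.11); the below-SU intersection is W = (-45.04, -34.77). C is the foot of the tangent from W: C = (-54.52, -19.35).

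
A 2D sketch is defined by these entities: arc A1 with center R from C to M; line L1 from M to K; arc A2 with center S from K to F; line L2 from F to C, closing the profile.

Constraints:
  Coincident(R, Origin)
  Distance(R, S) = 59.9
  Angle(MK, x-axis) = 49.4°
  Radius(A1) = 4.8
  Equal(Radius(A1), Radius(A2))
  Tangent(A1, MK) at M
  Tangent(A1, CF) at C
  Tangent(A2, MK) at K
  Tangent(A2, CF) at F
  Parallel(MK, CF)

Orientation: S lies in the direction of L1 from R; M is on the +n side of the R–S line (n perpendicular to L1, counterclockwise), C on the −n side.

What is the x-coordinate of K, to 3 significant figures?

35.3

The slot axis is L1's direction at 49.4°, so u = (cos 49.4°, sin 49.4°) = (0.651, 0.759) and n = (−sin 49.4°, cos 49.4°) = (-0.759, 0.651). R is at the origin and S lies 59.9 along u from R, so S = 59.9·u = (39.0, 45.5). Tangency of A1 to both parallel lines with radius 4.8 puts M and C at R ± 4.8·n: M = (-3.64, 3.12), C = (3.64, -3.12). Equal radii place K and F the same way about S: K = S + 4.8·n = (35.3, 48.6), F = S − 4.8·n = (42.6, 42.4). So K.x = 35.3.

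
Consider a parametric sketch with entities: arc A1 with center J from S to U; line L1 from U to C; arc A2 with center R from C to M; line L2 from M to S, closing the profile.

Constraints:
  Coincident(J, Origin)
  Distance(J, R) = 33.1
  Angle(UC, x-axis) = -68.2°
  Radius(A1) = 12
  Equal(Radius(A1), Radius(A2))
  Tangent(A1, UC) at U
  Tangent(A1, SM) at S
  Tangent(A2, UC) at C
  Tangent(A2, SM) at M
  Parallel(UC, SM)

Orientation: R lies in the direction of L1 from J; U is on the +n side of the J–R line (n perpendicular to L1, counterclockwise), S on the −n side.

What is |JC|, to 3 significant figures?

35.2

Tangency of A1 to both parallel lines with radius 12.0 puts U and S at J ± 12.0·n: U = (11.1, 4.46), S = (-11.1, -4.46). Equal radii place C and M the same way about R: C = R + 12.0·n = (23.4, -26.3), M = R − 12.0·n = (1.15, -35.2). Then |JC| = |C − J| = 35.2.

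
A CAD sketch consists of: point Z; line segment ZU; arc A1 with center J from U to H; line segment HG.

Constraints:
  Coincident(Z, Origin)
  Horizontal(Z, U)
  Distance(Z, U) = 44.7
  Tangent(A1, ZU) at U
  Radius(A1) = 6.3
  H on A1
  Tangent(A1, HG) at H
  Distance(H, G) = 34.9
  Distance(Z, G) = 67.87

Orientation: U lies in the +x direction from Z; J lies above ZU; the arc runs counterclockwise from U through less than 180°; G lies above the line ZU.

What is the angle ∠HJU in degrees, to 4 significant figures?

84.09°

Checks: Z.y = 0.00, U.y = 0.00 ✓; |JH| = 6.300 ✓; ∠(JH, HG) = 90.00° ✓; |HG| = 34.90 ✓; |ZG| = 67.87 ✓.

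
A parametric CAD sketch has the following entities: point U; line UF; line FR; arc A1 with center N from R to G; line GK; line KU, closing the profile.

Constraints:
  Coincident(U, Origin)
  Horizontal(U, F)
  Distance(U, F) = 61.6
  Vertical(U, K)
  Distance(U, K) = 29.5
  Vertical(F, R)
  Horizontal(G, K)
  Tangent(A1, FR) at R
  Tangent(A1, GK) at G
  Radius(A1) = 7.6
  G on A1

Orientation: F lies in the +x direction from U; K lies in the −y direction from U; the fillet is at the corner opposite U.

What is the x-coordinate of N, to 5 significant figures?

54.000

U is at the origin; U and F share the same y with |UF| = 61.6 and F on the +x side, so F = (61.600, 0.0000). U and K share the same x with |UK| = 29.5 and K on the −y side, so K = (0.0000, -29.500). The virtual corner opposite U is at (61.600, -29.500). The tangent condition forces NR to be normal to FR and the tangent condition forces NG to be normal to GK, with radius 7.6, so the center N sits 7.6 in from both sides at N = (54.000, -21.900). So N.x = 54.000.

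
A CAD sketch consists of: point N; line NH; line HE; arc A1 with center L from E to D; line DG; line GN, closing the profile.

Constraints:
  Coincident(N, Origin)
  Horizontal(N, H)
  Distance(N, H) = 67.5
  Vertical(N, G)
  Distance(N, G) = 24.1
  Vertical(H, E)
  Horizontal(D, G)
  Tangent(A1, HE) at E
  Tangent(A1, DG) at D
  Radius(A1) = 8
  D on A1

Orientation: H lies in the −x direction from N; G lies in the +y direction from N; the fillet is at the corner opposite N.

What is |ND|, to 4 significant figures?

64.20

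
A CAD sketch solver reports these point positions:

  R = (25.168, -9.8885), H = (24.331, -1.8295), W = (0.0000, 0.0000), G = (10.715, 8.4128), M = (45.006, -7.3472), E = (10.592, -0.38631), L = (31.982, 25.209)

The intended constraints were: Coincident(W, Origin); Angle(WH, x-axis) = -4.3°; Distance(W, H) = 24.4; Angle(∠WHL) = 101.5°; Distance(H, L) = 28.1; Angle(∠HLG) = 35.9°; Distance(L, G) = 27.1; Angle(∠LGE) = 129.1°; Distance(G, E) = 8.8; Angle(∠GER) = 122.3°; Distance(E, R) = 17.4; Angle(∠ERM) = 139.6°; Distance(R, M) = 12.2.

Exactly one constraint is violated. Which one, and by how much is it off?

Distance(R, M) = 12.2 — off by 7.80.

W = (0.00, 0.00) ✓; WH at -4.300° ✓; |WH| = 24.40 ✓; ∠WHL = 101.5° ✓; |HL| = 28.10 ✓; ∠HLG = 35.90° ✓; |LG| = 27.10 ✓; ∠LGE = 129.1° ✓; |GE| = 8.800 ✓; ∠GER = 122.3° ✓; |ER| = 17.40 ✓; ∠ERM = 139.6° ✓; |RM| = 20.00 ✗.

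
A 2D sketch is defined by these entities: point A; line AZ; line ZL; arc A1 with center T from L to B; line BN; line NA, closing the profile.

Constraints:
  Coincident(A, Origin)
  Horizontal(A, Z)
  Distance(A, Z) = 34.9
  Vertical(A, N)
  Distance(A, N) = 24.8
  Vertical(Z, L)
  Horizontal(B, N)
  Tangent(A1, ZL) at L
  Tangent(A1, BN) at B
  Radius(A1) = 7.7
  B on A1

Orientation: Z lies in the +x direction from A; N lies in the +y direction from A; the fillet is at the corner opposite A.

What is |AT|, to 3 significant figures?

32.1

A is at the origin; A and Z share the same y with |AZ| = 34.9 and Z on the +x side, so Z = (34.9, 0.00). A and N share the same x with |AN| = 24.8 and N on the +y side, so N = (0.00, 24.8). The virtual corner opposite A is at (34.9, 24.8). The tangent condition forces TL to be normal to ZL and the tangent condition forces TB to be normal to BN, with radius 7.7, so the center T sits 7.7 in from both sides at T = (27.2, 17.1). Then |AT| = |T − A| = 32.1.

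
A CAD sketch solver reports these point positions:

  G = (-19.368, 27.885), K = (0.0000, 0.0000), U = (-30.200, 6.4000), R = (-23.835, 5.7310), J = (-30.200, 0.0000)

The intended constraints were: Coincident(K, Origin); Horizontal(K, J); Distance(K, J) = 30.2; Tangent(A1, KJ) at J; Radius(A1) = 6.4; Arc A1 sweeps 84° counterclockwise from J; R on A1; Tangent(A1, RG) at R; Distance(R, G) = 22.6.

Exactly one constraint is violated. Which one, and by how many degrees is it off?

Tangent(A1, RG) at R — off by 5.40°.

K = (0.00, 0.00) ✓; K.y = 0.00, J.y = 0.00 ✓; |KJ| = 30.20 ✓; ∠(UJ, JK) = 90.00° ✓; |UJ| = 6.400 ✓; bearing(U→R) − bearing(U→J) = 84.00° ✓; |UR| = 6.400 ✓; ∠(UR, RG) = 95.40° ✗; |RG| = 22.60 ✓.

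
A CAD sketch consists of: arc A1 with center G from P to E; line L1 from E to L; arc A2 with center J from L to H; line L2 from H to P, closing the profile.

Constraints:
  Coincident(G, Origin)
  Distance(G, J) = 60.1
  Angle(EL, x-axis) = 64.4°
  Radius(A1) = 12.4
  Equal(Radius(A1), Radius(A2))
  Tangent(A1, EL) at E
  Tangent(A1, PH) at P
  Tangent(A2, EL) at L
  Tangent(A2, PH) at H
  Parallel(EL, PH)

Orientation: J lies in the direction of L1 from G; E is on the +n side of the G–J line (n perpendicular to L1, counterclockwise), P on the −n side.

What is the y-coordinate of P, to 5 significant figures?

-5.3579

G is at the origin and J lies 60.1 along u from G, so J = 60.1·u = (25.968, 54.200). Tangency of A1 to both parallel lines with radius 12.4 puts E and P at G ± 12.4·n: E = (-11.183, 5.3579), P = (11.183, -5.3579). So P.y = -5.3579.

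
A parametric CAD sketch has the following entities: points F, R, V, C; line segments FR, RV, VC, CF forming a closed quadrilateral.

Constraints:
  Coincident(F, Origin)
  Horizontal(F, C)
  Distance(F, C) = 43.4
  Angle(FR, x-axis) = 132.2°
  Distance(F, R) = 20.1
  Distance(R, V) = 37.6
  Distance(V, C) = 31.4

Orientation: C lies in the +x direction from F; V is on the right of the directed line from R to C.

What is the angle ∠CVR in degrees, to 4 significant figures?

116.7°

Checks: |RV| = 37.60 ✓; |VC| = 31.40 ✓.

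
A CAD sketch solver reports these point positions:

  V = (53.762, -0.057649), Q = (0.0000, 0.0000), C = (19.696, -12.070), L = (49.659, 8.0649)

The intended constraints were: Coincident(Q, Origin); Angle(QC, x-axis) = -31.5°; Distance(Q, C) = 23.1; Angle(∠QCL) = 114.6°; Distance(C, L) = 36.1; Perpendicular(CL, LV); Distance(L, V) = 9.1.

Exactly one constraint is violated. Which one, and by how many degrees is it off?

Perpendicular(CL, LV) — off by 7.10°.

Q = (0.00, 0.00) ✓; QC at -31.50° ✓; |QC| = 23.10 ✓; ∠QCL = 114.6° ✓; |CL| = 36.10 ✓; ∠(CL, LV) = 97.10° ✗; |LV| = 9.100 ✓.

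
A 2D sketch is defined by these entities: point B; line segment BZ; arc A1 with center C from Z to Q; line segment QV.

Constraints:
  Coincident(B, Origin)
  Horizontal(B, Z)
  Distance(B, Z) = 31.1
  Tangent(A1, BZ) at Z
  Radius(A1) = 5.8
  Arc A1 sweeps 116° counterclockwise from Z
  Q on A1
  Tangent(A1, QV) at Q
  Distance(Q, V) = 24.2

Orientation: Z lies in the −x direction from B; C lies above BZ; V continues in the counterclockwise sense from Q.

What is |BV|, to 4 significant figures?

47.30

On A1, Z sits at bearing -90° from C; a 116° counterclockwise sweep puts Q at bearing 26°, so Q = C + 5.8·(cos 26°, sin 26°) = (-25.89, 8.343). A1 meets QV tangentially, so CQ is at right angles to QV, so QV runs along (−sin 26°, cos 26°); with |QV| = 24.2, V = (-36.50, 30.09). Then |BV| = |V − B| = 47.30.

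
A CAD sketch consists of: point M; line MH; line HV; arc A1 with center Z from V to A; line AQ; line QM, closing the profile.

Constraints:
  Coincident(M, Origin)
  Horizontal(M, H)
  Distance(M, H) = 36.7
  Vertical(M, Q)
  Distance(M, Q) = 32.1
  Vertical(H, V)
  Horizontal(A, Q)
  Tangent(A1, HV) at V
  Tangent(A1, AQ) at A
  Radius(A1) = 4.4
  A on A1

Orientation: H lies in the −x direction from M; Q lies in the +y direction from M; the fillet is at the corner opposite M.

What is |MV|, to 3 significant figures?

46.0

M is at the origin; M and H share the same y with |MH| = 36.7 and H on the −x side, so H = (-36.7, 0.00). M and Q share the same x with |MQ| = 32.1 and Q on the +y side, so Q = (0.00, 32.1). The virtual corner opposite M is at (-36.7, 32.1). The tangent condition forces ZV to be normal to HV and A1 meets AQ tangentially, so ZA is at right angles to AQ, with radius 4.4, so the center Z sits 4.4 in from both sides at Z = (-32.3, 27.7). That places the tangent points at V = (-36.7, 27.7) on HV and A = (-32.3, 32.1) on AQ. Then |MV| = |V − M| = 46.0.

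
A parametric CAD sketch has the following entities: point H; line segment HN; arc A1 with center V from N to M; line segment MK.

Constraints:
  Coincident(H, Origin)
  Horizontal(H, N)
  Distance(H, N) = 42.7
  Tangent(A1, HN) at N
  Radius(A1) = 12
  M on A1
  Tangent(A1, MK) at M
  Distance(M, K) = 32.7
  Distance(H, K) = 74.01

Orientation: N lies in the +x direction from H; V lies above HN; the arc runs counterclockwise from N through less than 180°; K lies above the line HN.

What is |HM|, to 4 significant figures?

55.25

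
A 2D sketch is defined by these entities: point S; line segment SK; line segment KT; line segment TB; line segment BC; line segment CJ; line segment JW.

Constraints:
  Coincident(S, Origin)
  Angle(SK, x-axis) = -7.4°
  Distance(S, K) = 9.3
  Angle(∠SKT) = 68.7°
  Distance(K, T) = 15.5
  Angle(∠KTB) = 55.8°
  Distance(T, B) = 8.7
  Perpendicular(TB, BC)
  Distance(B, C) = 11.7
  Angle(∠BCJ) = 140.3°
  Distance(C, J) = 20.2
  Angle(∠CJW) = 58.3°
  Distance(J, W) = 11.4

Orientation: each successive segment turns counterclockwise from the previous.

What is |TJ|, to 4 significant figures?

27.56

TB ⟂ BC, so BC runs at -41.90°; with |BC| = 11.7, C = (8.397, -0.4408). ∠BCJ = 140.3° gives CJ at -2.200° from the x-axis; with |CJ| = 20.2, J = (28.58, -1.216). Then |TJ| = |J − T| = 27.56.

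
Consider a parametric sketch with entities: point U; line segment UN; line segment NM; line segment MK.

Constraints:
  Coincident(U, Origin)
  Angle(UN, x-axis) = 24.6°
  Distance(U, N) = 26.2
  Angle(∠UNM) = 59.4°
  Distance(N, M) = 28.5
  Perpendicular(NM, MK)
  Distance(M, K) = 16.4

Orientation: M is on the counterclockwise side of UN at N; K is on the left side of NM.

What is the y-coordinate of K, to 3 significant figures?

13.7

∠UNM = 59.4°, so NM runs at 24.6° + (180° − 59.4°) = 145° from the x-axis; with |NM| = 28.5, M = N + 28.5·(cos 145°, sin 145°) = (0.419, 27.2). The perpendicularity gives MK at right angles to NM; with |MK| = 16.4 on the left of NM, K = M + 16.4·(-0.571, -0.821) = (-8.94, 13.7). So K.y = 13.7.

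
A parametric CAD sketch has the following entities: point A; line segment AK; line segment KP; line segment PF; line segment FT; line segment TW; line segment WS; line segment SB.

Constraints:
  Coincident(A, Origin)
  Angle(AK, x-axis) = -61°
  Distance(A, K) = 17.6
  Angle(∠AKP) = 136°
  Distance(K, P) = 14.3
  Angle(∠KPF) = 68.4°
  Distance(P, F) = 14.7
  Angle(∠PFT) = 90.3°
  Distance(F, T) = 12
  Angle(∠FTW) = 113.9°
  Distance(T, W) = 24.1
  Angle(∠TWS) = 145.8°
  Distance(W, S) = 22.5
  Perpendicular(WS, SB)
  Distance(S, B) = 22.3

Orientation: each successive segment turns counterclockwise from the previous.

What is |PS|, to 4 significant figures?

34.44

A is at the origin; AK runs at -61.0° with length 17.6, so K = (8.533, -15.39). ∠AKP = 136.0° gives KP at -17.00° from the x-axis; with |KP| = 14.3, P = (22.21, -19.57). ∠KPF = 68.4° gives PF at 94.60° from the x-axis; with |PF| = 14.7, F = (21.03, -4.922). ∠PFT = 90.3° gives FT at -175.7° from the x-axis; with |FT| = 12.0, T = (9.063, -5.821). ∠FTW = 113.9° gives TW at -109.6° from the x-axis; with |TW| = 24.1, W = (0.9783, -28.52). ∠TWS = 145.8° gives WS at -75.40° from the x-axis; with |WS| = 22.5, S = (6.650, -50.30). Then |PS| = |S − P| = 34.44.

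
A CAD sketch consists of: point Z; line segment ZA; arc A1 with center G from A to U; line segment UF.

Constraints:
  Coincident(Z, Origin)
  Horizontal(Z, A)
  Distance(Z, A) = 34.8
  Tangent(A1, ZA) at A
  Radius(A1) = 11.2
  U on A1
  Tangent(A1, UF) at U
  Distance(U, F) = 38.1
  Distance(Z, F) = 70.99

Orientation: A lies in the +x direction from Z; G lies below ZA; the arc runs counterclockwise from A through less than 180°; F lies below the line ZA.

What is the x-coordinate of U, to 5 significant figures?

26.966

Checks: |GU| = 11.20 ✓; ∠(GU, UF) = 90.00° ✓; |UF| = 38.10 ✓; |ZF| = 70.99 ✓.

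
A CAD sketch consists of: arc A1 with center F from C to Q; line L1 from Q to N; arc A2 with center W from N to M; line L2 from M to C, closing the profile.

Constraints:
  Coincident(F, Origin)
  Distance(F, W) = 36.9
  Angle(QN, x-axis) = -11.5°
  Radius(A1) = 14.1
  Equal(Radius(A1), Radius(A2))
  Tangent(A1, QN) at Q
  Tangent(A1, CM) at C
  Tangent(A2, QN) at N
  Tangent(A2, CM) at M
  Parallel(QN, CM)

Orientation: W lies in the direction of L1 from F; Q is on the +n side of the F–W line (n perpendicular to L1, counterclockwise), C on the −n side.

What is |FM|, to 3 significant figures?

39.5

The slot axis is L1's direction at -11.5°, so u = (cos -11.5°, sin -11.5°) = (0.980, -0.199) and n = (−sin -11.5°, cos -11.5°) = (0.199, 0.980). F is at the origin and W lies 36.9 along u from F, so W = 36.9·u = (36.2, -7.36). Tangency of A1 to both parallel lines with radius 14.1 puts Q and C at F ± 14.1·n: Q = (2.81, 13.8), C = (-2.81, -13.8). Equal radii place N and M the same way about W: N = W + 14.1·n = (39.0, 6.46), M = W − 14.1·n = (33.3, -21.2). Then |FM| = |M − F| = 39.5.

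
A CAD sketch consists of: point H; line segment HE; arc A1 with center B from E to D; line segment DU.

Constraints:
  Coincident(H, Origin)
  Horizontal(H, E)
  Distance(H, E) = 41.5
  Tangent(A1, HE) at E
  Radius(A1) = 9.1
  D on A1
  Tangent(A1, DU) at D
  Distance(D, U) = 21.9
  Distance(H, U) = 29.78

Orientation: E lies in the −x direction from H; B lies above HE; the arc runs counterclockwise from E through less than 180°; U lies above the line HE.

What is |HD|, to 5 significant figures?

34.431

Checks: |HE| = 41.50 ✓; |BD| = 9.100 ✓; ∠(BD, DU) = 90.00° ✓; |DU| = 21.90 ✓; |HU| = 29.78 ✓.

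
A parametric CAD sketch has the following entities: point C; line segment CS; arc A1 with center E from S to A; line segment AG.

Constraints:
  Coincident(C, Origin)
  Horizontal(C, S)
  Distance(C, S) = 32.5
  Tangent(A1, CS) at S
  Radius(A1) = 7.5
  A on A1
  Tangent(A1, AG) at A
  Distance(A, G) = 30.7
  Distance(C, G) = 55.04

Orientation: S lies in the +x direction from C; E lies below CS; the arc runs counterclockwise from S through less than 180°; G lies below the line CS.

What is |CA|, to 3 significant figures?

28.0

Checks: ∠(ES, SC) = 90.00° ✓; |ES| = 7.500 ✓; |EA| = 7.500 ✓; ∠(EA, AG) = 90.00° ✓; |AG| = 30.70 ✓; |CG| = 55.04 ✓.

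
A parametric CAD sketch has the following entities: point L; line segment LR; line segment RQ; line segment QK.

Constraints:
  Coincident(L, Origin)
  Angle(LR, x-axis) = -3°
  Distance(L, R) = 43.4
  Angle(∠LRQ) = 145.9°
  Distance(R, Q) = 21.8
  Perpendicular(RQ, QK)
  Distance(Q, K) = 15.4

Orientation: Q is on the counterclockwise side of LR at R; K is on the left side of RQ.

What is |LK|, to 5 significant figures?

58.425

∠LRQ = 145.9°, so RQ runs at -3.0° + (180° − 145.9°) = 31.100° from the x-axis; with |RQ| = 21.8, Q = R + 21.8·(cos 31.100°, sin 31.100°) = (62.007, 8.9890). The perpendicularity gives QK at right angles to RQ; with |QK| = 15.4 on the left of RQ, K = Q + 15.4·(-0.51653, 0.85627) = (54.053, 22.176). Then |LK| = |K − L| = 58.425.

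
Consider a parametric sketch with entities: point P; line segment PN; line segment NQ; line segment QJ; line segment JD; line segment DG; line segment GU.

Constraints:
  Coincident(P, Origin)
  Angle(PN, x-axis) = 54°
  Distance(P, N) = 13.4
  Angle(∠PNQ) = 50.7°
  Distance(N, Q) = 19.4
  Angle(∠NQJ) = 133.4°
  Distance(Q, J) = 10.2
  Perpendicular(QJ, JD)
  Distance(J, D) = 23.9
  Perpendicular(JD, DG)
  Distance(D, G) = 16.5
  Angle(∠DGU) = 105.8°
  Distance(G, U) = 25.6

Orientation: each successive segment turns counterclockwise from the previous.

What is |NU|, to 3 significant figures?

14.8

JD ⟂ DG, so DG runs at 49.9°; with |DG| = 16.5, G = (10.8, -0.851). ∠DGU = 105.8° gives GU at 124° from the x-axis; with |GU| = 25.6, U = (-3.50, 20.3). Then |NU| = |U − N| = 14.8.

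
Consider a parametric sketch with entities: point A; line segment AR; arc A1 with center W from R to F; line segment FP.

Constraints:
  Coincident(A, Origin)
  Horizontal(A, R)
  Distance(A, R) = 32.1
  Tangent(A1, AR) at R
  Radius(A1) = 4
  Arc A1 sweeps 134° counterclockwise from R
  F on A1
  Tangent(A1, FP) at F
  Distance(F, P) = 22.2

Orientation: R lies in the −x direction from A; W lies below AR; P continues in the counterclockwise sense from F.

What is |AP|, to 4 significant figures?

30.00

A is at the origin; AR is horizontal with |AR| = 32.1 and R on the −x side, so R = (-32.10, 0.000). A1 meets AR tangentially, so WR is at right angles to AR, so W = R + (0, -4) = (-32.10, -4.000). On A1, R sits at bearing 90° from W; a 134° counterclockwise sweep puts F at bearing 224°, so F = W + 4.0·(cos 224°, sin 224°) = (-34.98, -6.779). Since A1 is tangent to FP there, WF ⟂ FP, so FP runs along (−sin 224°, cos 224°); with |FP| = 22.2, P = (-19.56, -22.75). Then |AP| = |P − A| = 30.00.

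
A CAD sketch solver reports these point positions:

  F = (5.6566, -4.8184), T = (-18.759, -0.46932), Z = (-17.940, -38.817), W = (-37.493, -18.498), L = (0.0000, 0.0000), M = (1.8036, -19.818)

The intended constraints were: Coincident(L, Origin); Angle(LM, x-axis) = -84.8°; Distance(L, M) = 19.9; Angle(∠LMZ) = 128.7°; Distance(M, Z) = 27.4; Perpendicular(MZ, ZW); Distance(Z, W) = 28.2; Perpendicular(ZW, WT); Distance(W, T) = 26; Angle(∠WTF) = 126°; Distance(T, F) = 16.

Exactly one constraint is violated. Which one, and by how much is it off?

Distance(T, F) = 16 — off by 8.80.

L = (0.00, 0.00) ✓; LM at -84.80° ✓; |LM| = 19.90 ✓; ∠LMZ = 128.7° ✓; |MZ| = 27.40 ✓; ∠(MZ, ZW) = 90.00° ✓; |ZW| = 28.20 ✓; ∠(ZW, WT) = 90.00° ✓; |WT| = 26.00 ✓; ∠WTF = 126.0° ✓; |TF| = 24.80 ✗.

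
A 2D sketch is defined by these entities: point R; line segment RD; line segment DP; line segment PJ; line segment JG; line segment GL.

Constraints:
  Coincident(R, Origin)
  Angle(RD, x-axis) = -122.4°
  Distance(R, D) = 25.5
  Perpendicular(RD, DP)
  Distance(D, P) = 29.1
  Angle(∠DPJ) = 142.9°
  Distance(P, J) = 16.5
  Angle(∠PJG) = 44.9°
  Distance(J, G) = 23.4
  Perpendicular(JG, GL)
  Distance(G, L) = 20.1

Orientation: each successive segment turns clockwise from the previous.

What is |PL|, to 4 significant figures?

14.44

R is at the origin; RD runs at -122.4° with length 25.5, so D = (-13.66, -21.53). The perpendicularity gives DP at right angles to RD, so DP runs at 147.6°; with |DP| = 29.1, P = (-38.23, -5.938). ∠DPJ = 142.9° gives PJ at 110.5° from the x-axis; with |PJ| = 16.5, J = (-44.01, 9.517). ∠PJG = 44.9° gives JG at -24.60° from the x-axis; with |JG| = 23.4, G = (-22.74, -0.2237). JG is perpendicular to GL, so GL runs at -114.6°; with |GL| = 20.1, L = (-31.10, -18.50). Then |PL| = |L − P| = 14.44.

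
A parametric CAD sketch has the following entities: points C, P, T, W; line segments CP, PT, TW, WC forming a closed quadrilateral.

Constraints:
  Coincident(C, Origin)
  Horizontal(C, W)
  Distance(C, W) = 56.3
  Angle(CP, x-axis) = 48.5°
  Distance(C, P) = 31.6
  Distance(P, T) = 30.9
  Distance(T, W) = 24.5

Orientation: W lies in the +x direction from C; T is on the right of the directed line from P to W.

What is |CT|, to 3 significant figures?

32.7

Checks: |PT| = 30.90 ✓; |TW| = 24.50 ✓.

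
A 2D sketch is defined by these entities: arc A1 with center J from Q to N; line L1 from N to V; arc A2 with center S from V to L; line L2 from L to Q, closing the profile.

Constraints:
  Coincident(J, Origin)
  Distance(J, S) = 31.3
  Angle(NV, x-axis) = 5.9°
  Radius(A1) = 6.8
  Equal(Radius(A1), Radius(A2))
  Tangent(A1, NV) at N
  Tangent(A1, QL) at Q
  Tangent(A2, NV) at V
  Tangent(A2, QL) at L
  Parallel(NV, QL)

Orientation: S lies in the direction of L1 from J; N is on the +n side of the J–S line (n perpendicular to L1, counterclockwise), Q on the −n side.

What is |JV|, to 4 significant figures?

32.03

The slot axis is L1's direction at 5.9°, so u = (cos 5.9°, sin 5.9°) = (0.9947, 0.1028) and n = (−sin 5.9°, cos 5.9°) = (-0.1028, 0.9947). J is at the origin and S lies 31.3 along u from J, so S = 31.3·u = (31.13, 3.217). Tangency of A1 to both parallel lines with radius 6.8 puts N and Q at J ± 6.8·n: N = (-0.6990, 6.764), Q = (0.6990, -6.764). Equal radii place V and L the same way about S: V = S + 6.8·n = (30.44, 9.981), L = S − 6.8·n = (31.83, -3.547). Then |JV| = |V − J| = 32.03.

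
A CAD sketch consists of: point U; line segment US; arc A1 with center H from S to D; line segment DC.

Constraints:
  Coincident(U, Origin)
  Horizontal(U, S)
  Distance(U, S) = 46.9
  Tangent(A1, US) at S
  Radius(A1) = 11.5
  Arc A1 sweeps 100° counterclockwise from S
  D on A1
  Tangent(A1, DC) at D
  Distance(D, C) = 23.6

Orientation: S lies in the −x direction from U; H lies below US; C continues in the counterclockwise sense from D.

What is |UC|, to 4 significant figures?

65.42

U is at the origin; U and S share the same y with |US| = 46.9 and S on the −x side, so S = (-46.90, 0.000). The tangent condition forces HS to be normal to US, so H = S + (0, -11.5) = (-46.90, -11.50). On A1, S sits at bearing 90° from H; a 100° counterclockwise sweep puts D at bearing 190°, so D = H + 11.5·(cos 190°, sin 190°) = (-58.23, -13.50). A1 meets DC tangentially, so HD is at right angles to DC, so DC runs along (−sin 190°, cos 190°); with |DC| = 23.6, C = (-54.13, -36.74). Then |UC| = |C − U| = 65.42.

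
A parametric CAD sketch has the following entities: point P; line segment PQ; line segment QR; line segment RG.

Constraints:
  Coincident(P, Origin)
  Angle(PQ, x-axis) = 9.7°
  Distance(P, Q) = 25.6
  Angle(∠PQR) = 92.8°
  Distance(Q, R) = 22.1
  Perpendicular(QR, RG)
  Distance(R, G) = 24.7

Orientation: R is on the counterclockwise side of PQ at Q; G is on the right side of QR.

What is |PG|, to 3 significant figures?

55.4

∠PQR = 92.8°, so QR runs at 9.7° + (180° − 92.8°) = 96.9° from the x-axis; with |QR| = 22.1, R = Q + 22.1·(cos 96.9°, sin 96.9°) = (22.6, 26.3). QR is perpendicular to RG; with |RG| = 24.7 on the right of QR, G = R + 24.7·(0.993, 0.120) = (47.1, 29.2). Then |PG| = |G − P| = 55.4.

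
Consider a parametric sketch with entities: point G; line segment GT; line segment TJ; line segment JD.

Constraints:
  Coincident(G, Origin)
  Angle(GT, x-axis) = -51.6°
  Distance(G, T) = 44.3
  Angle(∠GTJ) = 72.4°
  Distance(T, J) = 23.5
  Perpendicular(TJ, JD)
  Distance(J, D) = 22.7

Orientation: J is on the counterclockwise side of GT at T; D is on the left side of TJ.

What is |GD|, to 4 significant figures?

21.99

G is at the origin; GT runs at -51.6° with length 44.3, so T = 44.3·(cos -51.6°, sin -51.6°) = (27.52, -34.72). ∠GTJ = 72.4°, so TJ runs at -51.6° + (180° − 72.4°) = 56.00° from the x-axis; with |TJ| = 23.5, J = T + 23.5·(cos 56.00°, sin 56.00°) = (40.66, -15.24). TJ ⟂ JD; with |JD| = 22.7 on the left of TJ, D = J + 22.7·(-0.8290, 0.5592) = (21.84, -2.542). Then |GD| = |D − G| = 21.99.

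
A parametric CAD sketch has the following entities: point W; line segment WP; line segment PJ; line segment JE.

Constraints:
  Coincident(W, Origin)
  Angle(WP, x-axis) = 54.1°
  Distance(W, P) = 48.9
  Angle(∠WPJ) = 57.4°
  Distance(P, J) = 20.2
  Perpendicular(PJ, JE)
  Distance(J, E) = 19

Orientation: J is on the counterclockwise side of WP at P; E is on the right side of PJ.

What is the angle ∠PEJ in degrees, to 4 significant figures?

46.75°

W is at the origin; WP runs at 54.1° with length 48.9, so P = 48.9·(cos 54.1°, sin 54.1°) = (28.67, 39.61). ∠WPJ = 57.4°, so PJ runs at 54.1° + (180° − 57.4°) = 176.7° from the x-axis; with |PJ| = 20.2, J = P + 20.2·(cos 176.7°, sin 176.7°) = (8.507, 40.77). PJ is perpendicular to JE; with |JE| = 19.0 on the right of PJ, E = J + 19.0·(0.05756, 0.9983) = (9.601, 59.74). Then cos ∠PEJ = EP·EJ / (|EP||EJ|), giving 46.75°.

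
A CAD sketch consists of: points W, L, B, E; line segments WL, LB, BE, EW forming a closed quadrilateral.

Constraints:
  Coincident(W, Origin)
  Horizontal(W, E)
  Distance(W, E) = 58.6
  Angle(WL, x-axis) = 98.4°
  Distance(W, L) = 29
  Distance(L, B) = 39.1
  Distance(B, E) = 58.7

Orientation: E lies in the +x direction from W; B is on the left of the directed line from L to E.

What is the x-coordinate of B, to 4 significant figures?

28.35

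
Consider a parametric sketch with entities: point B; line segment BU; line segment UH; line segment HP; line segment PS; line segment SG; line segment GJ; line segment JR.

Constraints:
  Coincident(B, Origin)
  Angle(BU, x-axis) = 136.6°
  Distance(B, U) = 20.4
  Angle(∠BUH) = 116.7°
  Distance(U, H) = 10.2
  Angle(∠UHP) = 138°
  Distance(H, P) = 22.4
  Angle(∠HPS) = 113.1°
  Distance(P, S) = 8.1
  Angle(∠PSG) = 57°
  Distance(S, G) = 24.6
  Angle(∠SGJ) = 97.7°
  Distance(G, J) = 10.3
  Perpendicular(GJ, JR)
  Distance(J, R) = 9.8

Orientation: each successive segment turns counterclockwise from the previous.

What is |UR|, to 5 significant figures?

23.411

B is at the origin; BU runs at 136.6° with length 20.4, so U = (-14.822, 14.017). ∠BUH = 116.7° gives UH at -160.10° from the x-axis; with |UH| = 10.2, H = (-24.413, 10.545). ∠UHP = 138.0° gives HP at -118.10° from the x-axis; with |HP| = 22.4, P = (-34.964, -9.2149). ∠HPS = 113.1° gives PS at -51.200° from the x-axis; with |PS| = 8.1, S = (-29.888, -15.528). ∠PSG = 57.0° gives SG at 71.800° from the x-axis; with |SG| = 24.6, G = (-22.205, 7.8417). ∠SGJ = 97.7° gives GJ at 154.10° from the x-axis; with |GJ| = 10.3, J = (-31.470, 12.341). GJ ⟂ JR, so JR runs at -115.90°; with |JR| = 9.8, R = (-35.751, 3.5251). Then |UR| = |R − U| = 23.411.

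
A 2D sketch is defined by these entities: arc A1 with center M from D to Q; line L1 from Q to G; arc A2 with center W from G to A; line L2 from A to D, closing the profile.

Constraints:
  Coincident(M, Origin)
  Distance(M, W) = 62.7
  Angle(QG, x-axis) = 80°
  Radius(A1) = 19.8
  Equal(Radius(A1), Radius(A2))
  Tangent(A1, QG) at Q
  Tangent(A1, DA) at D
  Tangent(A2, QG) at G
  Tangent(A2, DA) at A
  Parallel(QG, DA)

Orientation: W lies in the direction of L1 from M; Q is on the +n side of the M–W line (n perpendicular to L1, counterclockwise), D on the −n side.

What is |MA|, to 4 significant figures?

65.75

The slot axis is L1's direction at 80.0°, so u = (cos 80.0°, sin 80.0°) = (0.1736, 0.9848) and n = (−sin 80.0°, cos 80.0°) = (-0.9848, 0.1736). M is at the origin and W lies 62.7 along u from M, so W = 62.7·u = (10.89, 61.75). Tangency of A1 to both parallel lines with radius 19.8 puts Q and D at M ± 19.8·n: Q = (-19.50, 3.438), D = (19.50, -3.438). Equal radii place G and A the same way about W: G = W + 19.8·n = (-8.611, 65.19), A = W − 19.8·n = (30.39, 58.31). Then |MA| = |A − M| = 65.75.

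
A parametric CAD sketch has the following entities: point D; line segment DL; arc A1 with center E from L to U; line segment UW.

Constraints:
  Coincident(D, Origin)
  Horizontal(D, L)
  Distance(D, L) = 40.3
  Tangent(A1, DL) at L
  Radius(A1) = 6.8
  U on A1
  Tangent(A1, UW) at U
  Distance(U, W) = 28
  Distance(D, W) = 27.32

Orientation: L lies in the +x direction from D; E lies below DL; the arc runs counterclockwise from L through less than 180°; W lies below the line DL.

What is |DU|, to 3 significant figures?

35.5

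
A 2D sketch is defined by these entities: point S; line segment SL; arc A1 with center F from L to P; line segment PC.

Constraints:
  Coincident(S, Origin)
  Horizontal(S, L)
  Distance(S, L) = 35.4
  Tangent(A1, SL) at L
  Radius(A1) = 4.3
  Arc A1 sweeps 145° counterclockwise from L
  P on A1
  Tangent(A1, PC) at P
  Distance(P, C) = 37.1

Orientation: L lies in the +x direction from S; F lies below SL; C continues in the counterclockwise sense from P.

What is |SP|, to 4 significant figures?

33.85

S is at the origin; S and L share the same y with |SL| = 35.4 and L on the +x side, so L = (35.40, 0.000). Since A1 is tangent to SL there, FL ⟂ SL, so F = L + (0, -4.3) = (35.40, -4.300). On A1, L sits at bearing 90° from F; a 145° counterclockwise sweep puts P at bearing 235°, so P = F + 4.3·(cos 235°, sin 235°) = (32.93, -7.822). Then |SP| = |P − S| = 33.85.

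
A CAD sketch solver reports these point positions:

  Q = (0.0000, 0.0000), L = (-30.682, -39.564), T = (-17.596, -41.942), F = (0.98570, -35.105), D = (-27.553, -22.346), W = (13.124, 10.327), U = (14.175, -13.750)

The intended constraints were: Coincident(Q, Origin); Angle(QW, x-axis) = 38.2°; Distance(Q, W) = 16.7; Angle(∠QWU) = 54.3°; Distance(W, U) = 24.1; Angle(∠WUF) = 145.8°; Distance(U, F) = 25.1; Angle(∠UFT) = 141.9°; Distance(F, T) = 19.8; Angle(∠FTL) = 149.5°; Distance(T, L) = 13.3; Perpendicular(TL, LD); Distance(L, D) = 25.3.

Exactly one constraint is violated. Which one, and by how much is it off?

Distance(L, D) = 25.3 — off by 7.80.

Q = (0.00, 0.00) ✓; QW at 38.20° ✓; |QW| = 16.70 ✓; ∠QWU = 54.30° ✓; |WU| = 24.10 ✓; ∠WUF = 145.8° ✓; |UF| = 25.10 ✓; ∠UFT = 141.9° ✓; |FT| = 19.80 ✓; ∠FTL = 149.5° ✓; |TL| = 13.30 ✓; ∠(TL, LD) = 90.00° ✓; |LD| = 17.50 ✗.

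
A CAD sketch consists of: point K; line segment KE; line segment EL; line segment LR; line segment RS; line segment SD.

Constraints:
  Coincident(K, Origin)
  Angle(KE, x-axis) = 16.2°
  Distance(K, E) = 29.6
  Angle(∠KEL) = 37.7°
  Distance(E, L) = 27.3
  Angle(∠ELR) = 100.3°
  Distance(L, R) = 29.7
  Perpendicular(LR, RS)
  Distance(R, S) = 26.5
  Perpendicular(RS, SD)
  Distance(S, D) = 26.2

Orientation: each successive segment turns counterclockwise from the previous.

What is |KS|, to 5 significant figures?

23.163

K is at the origin; KE runs at 16.2° with length 29.6, so E = (28.425, 8.2581). ∠KEL = 37.7° gives EL at 158.50° from the x-axis; with |EL| = 27.3, L = (3.0243, 18.264). ∠ELR = 100.3° gives LR at -121.80° from the x-axis; with |LR| = 29.7, R = (-12.626, -6.9782). The perpendicularity gives RS at right angles to LR, so RS runs at -31.800°; with |RS| = 26.5, S = (9.8959, -20.943). Then |KS| = |S − K| = 23.163.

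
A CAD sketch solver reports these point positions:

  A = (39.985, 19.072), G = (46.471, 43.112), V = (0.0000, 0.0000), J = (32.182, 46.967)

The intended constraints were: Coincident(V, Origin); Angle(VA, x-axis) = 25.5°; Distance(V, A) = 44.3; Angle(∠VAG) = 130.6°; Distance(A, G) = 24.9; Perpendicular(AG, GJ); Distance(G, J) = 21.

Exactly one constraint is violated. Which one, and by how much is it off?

Distance(G, J) = 21 — off by 6.20.

V = (0.00, 0.00) ✓; VA at 25.50° ✓; |VA| = 44.30 ✓; ∠VAG = 130.6° ✓; |AG| = 24.90 ✓; ∠(AG, GJ) = 90.00° ✓; |GJ| = 14.80 ✗.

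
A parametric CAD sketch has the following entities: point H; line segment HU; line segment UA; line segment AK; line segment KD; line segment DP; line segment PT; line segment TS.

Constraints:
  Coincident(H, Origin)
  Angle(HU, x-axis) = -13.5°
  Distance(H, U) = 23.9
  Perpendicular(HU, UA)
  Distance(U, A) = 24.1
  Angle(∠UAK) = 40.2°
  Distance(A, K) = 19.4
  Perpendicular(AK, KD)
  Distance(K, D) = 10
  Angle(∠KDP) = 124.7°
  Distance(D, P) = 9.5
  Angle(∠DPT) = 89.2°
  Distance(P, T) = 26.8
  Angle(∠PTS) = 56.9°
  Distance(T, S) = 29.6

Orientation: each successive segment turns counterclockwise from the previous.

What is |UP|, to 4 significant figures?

6.819

H is at the origin; HU runs at -13.5° with length 23.9, so U = (23.24, -5.579). HU ⟂ UA, so UA runs at 76.50°; with |UA| = 24.1, A = (28.87, 17.85). ∠UAK = 40.2° gives AK at -143.7° from the x-axis; with |AK| = 19.4, K = (13.23, 6.370). AK ⟂ KD, so KD runs at -53.70°; with |KD| = 10.0, D = (19.15, -1.690). ∠KDP = 124.7° gives DP at 1.600° from the x-axis; with |DP| = 9.5, P = (28.65, -1.424). Then |UP| = |P − U| = 6.819.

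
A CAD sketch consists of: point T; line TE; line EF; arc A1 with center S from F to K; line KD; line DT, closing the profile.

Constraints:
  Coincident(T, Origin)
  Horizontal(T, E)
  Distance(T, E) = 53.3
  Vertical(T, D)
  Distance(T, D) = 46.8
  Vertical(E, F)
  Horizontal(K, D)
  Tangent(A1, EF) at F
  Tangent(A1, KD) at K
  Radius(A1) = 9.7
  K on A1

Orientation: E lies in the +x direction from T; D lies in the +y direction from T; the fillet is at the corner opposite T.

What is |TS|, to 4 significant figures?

57.25

T is at the origin; T and E share the same y with |TE| = 53.3 and E on the +x side, so E = (53.30, 0.000). T and D share the same x with |TD| = 46.8 and D on the +y side, so D = (0.000, 46.80). The virtual corner opposite T is at (53.30, 46.80). The tangent condition forces SF to be normal to EF and tangency of A1 to KD means the radius SK is perpendicular to KD, with radius 9.7, so the center S sits 9.7 in from both sides at S = (43.60, 37.10). Then |TS| = |S − T| = 57.25.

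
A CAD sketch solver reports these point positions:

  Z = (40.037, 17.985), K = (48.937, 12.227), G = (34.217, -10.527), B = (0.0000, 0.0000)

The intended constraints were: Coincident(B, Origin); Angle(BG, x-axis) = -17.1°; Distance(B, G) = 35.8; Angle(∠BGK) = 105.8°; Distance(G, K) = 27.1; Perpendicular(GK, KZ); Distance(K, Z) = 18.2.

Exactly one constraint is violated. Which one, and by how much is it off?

Distance(K, Z) = 18.2 — off by 7.60.

B = (0.00, 0.00) ✓; BG at -17.10° ✓; |BG| = 35.80 ✓; ∠BGK = 105.8° ✓; |GK| = 27.10 ✓; ∠(GK, KZ) = 90.00° ✓; |KZ| = 10.60 ✗.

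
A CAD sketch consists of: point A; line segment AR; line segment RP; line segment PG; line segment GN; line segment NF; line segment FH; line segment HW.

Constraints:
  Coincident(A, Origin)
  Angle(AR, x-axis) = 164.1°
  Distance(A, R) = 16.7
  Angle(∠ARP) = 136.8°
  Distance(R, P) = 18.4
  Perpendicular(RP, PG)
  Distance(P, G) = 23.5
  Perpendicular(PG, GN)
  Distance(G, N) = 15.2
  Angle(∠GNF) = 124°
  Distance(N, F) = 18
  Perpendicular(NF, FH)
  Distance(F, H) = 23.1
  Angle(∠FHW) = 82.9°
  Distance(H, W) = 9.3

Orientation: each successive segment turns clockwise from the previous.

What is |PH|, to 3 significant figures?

7.50

A is at the origin; AR runs at 164.1° with length 16.7, so R = (-16.1, 4.58). ∠ARP = 136.8° gives RP at 121° from the x-axis; with |RP| = 18.4, P = (-25.5, 20.4). RP is perpendicular to PG, so PG runs at 30.9°; with |PG| = 23.5, G = (-5.35, 32.4). PG is perpendicular to GN, so GN runs at -59.1°; with |GN| = 15.2, N = (2.46, 19.4). ∠GNF = 124.0° gives NF at -115° from the x-axis; with |NF| = 18.0, F = (-5.18, 3.09). NF ⟂ FH, so FH runs at 155°; with |FH| = 23.1, H = (-26.1, 12.9). Then |PH| = |H − P| = 7.50.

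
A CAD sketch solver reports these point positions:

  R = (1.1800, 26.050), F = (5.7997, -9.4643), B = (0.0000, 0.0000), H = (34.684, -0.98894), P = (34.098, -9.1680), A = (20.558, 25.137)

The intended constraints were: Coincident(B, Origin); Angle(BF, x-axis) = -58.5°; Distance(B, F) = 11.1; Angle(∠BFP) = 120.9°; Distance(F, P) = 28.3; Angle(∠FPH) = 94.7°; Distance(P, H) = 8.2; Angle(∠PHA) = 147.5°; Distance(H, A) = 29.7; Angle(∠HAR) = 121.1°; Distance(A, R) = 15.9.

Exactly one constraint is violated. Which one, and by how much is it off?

Distance(A, R) = 15.9 — off by 3.50.

B = (0.00, 0.00) ✓; BF at -58.50° ✓; |BF| = 11.10 ✓; ∠BFP = 120.9° ✓; |FP| = 28.30 ✓; ∠FPH = 94.70° ✓; |PH| = 8.200 ✓; ∠PHA = 147.5° ✓; |HA| = 29.70 ✓; ∠HAR = 121.1° ✓; |AR| = 19.40 ✗.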